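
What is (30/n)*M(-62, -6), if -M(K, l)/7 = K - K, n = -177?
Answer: 0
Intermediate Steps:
M(K, l) = 0 (M(K, l) = -7*(K - K) = -7*0 = 0)
(30/n)*M(-62, -6) = (30/(-177))*0 = (30*(-1/177))*0 = -10/59*0 = 0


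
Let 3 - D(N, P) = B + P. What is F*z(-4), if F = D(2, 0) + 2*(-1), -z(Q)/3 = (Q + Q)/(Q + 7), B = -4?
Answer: 40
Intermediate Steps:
D(N, P) = 7 - P (D(N, P) = 3 - (-4 + P) = 3 + (4 - P) = 7 - P)
z(Q) = -6*Q/(7 + Q) (z(Q) = -3*(Q + Q)/(Q + 7) = -3*2*Q/(7 + Q) = -6*Q/(7 + Q))
F = 5 (F = (7 - 1*0) + 2*(-1) = (7 + 0) - 2 = 7 - 2 = 5)
F*z(-4) = 5*(-6*(-4)/(7 - 4)) = 5*(-6*(-4)/3) = 5*(-6*(-4)*⅓) = 5*8 = 40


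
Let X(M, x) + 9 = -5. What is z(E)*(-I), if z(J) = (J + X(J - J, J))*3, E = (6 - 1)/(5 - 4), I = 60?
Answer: 1620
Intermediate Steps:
X(M, x) = -14 (X(M, x) = -9 - 5 = -14)
E = 5 (E = 5/1 = 5*1 = 5)
z(J) = -42 + 3*J (z(J) = (J - 14)*3 = (-14 + J)*3 = -42 + 3*J)
z(E)*(-I) = (-42 + 3*5)*(-1*60) = (-42 + 15)*(-60) = -27*(-60) = 1620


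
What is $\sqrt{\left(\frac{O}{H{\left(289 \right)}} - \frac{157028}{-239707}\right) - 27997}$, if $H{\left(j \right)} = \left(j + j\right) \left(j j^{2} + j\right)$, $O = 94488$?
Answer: $\frac{i \sqrt{234315076560317927132369366579}}{2893006763803} \approx 167.32 i$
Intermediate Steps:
$H{\left(j \right)} = 2 j \left(j + j^{3}\right)$ ($H{\left(j \right)} = 2 j \left(j^{3} + j\right) = 2 j \left(j + j^{3}\right)$)
$\sqrt{\left(\frac{O}{H{\left(289 \right)}} - \frac{157028}{-239707}\right) - 27997} = \sqrt{\left(\frac{94488}{2 \cdot 289^{2} \left(1 + 289^{2}\right)} - \frac{157028}{-239707}\right) - 27997} = \sqrt{\left(\frac{94488}{2 \cdot 83521 \left(1 + 83521\right)} - - \frac{157028}{239707}\right) - 27997} = \sqrt{\left(\frac{94488}{2 \cdot 83521 \cdot 83522} + \frac{157028}{239707}\right) - 27997} = \sqrt{\left(\frac{94488}{13951681924} + \frac{157028}{239707}\right) - 27997} = \sqrt{\left(94488 \cdot \frac{1}{13951681924} + \frac{157028}{239707}\right) - 27997} = \sqrt{\left(\frac{23622}{3487920481} + \frac{157028}{239707}\right) - 27997} = \sqrt{\frac{547706839649222}{836078954739067} - 27997} = \sqrt{- \frac{23407154788990009577}{836078954739067}} = \frac{i \sqrt{234315076560317927132369366579}}{2893006763803}$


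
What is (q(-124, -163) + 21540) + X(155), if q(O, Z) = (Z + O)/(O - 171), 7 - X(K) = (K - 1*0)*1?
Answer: 6310927/295 ≈ 21393.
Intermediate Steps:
X(K) = 7 - K (X(K) = 7 - (K - 1*0) = 7 - (K + 0) = 7 - K)
q(O, Z) = (O + Z)/(-171 + O)
(q(-124, -163) + 21540) + X(155) = ((-124 - 163)/(-171 - 124) + 21540) + (7 - 1*155) = (-287/(-295) + 21540) + (7 - 155) = (-1/295*(-287) + 21540) - 148 = (287/295 + 21540) - 148 = 6354587/295 - 148 = 6310927/295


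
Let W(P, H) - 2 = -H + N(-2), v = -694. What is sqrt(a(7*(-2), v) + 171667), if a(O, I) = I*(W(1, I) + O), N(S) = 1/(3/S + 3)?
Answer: I*sqrt(2718933)/3 ≈ 549.64*I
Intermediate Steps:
N(S) = 1/(3 + 3/S)
W(P, H) = 8/3 - H (W(P, H) = 2 + (-H + (1/3)*(-2)/(1 - 2)) = 2 + (-H + (1/3)*(-2)/(-1)) = 2 + (-H + (1/3)*(-2)*(-1)) = 2 + (-H + 2/3) = 2 + (2/3 - H) = 8/3 - H)
a(O, I) = I*(8/3 + O - I) (a(O, I) = I*((8/3 - I) + O) = I*(8/3 + O - I))
sqrt(a(7*(-2), v) + 171667) = sqrt((1/3)*(-694)*(8 - 3*(-694) + 3*(7*(-2))) + 171667) = sqrt((1/3)*(-694)*(8 + 2082 + 3*(-14)) + 171667) = sqrt((1/3)*(-694)*(8 + 2082 - 42) + 171667) = sqrt((1/3)*(-694)*2048 + 171667) = sqrt(-1421312/3 + 171667) = sqrt(-906311/3) = I*sqrt(2718933)/3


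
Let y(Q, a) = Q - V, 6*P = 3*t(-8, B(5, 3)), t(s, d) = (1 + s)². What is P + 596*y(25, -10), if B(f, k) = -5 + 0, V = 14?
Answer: 13161/2 ≈ 6580.5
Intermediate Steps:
B(f, k) = -5
P = 49/2 (P = (3*(1 - 8)²)/6 = (3*(-7)²)/6 = (3*49)/6 = (⅙)*147 = 49/2 ≈ 24.500)
y(Q, a) = -14 + Q (y(Q, a) = Q - 1*14 = Q - 14 = -14 + Q)
P + 596*y(25, -10) = 49/2 + 596*(-14 + 25) = 49/2 + 596*11 = 49/2 + 6556 = 13161/2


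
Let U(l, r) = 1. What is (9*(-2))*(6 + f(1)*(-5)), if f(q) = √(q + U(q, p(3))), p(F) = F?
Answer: -108 + 90*√2 ≈ 19.279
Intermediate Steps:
f(q) = √(1 + q) (f(q) = √(q + 1) = √(1 + q))
(9*(-2))*(6 + f(1)*(-5)) = (9*(-2))*(6 + √(1 + 1)*(-5)) = -18*(6 + √2*(-5)) = -18*(6 - 5*√2) = -108 + 90*√2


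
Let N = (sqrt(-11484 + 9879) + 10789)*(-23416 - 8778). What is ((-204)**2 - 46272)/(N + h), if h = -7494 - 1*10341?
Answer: 1617303043056/120659869612013581 - 149895264*I*sqrt(1605)/120659869612013581 ≈ 1.3404e-5 - 4.9769e-8*I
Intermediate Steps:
N = -347341066 - 32194*I*sqrt(1605) (N = (sqrt(-1605) + 10789)*(-32194) = (I*sqrt(1605) + 10789)*(-32194) = (10789 + I*sqrt(1605))*(-32194) = -347341066 - 32194*I*sqrt(1605) ≈ -3.4734e+8 - 1.2898e+6*I)
h = -17835 (h = -7494 - 10341 = -17835)
((-204)**2 - 46272)/(N + h) = ((-204)**2 - 46272)/((-347341066 - 32194*I*sqrt(1605)) - 17835) = (41616 - 46272)/(-347358901 - 32194*I*sqrt(1605)) = -4656/(-347358901 - 32194*I*sqrt(1605))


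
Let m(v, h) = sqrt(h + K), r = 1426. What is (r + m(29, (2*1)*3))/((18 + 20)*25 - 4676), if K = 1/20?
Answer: -31/81 - 11*sqrt(5)/37260 ≈ -0.38338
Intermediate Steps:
K = 1/20 ≈ 0.050000
m(v, h) = sqrt(1/20 + h) (m(v, h) = sqrt(h + 1/20) = sqrt(1/20 + h))
(r + m(29, (2*1)*3))/((18 + 20)*25 - 4676) = (1426 + sqrt(5 + 100*((2*1)*3))/10)/((18 + 20)*25 - 4676) = (1426 + sqrt(5 + 100*(2*3))/10)/(38*25 - 4676) = (1426 + sqrt(5 + 100*6)/10)/(950 - 4676) = (1426 + sqrt(5 + 600)/10)/(-3726) = (1426 + sqrt(605)/10)*(-1/3726) = (1426 + (11*sqrt(5))/10)*(-1/3726) = (1426 + 11*sqrt(5)/10)*(-1/3726) = -31/81 - 11*sqrt(5)/37260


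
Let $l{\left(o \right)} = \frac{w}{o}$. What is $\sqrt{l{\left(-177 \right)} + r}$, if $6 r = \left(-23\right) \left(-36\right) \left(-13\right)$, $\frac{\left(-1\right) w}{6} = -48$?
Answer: $\frac{i \sqrt{6250578}}{59} \approx 42.375 i$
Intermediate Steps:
$w = 288$ ($w = \left(-6\right) \left(-48\right) = 288$)
$r = -1794$ ($r = \frac{\left(-23\right) \left(-36\right) \left(-13\right)}{6} = \frac{828 \left(-13\right)}{6} = \frac{1}{6} \left(-10764\right) = -1794$)
$l{\left(o \right)} = \frac{288}{o}$
$\sqrt{l{\left(-177 \right)} + r} = \sqrt{\frac{288}{-177} - 1794} = \sqrt{288 \left(- \frac{1}{177}\right) - 1794} = \sqrt{- \frac{96}{59} - 1794} = \sqrt{- \frac{105942}{59}} = \frac{i \sqrt{6250578}}{59}$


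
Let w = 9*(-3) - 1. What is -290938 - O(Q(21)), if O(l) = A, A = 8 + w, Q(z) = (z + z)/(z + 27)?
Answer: -290918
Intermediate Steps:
Q(z) = 2*z/(27 + z) (Q(z) = (2*z)/(27 + z) = 2*z/(27 + z))
w = -28 (w = -27 - 1 = -28)
A = -20 (A = 8 - 28 = -20)
O(l) = -20
-290938 - O(Q(21)) = -290938 - 1*(-20) = -290938 + 20 = -290918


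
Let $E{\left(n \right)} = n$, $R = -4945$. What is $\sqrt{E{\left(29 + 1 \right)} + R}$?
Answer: $i \sqrt{4915} \approx 70.107 i$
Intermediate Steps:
$\sqrt{E{\left(29 + 1 \right)} + R} = \sqrt{\left(29 + 1\right) - 4945} = \sqrt{30 - 4945} = \sqrt{-4915} = i \sqrt{4915}$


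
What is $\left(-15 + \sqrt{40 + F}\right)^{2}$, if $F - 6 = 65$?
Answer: $\left(15 - \sqrt{111}\right)^{2} \approx 19.93$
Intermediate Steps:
$F = 71$ ($F = 6 + 65 = 71$)
$\left(-15 + \sqrt{40 + F}\right)^{2} = \left(-15 + \sqrt{40 + 71}\right)^{2} = \left(-15 + \sqrt{111}\right)^{2}$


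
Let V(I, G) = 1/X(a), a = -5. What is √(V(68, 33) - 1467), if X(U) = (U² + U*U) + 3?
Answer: 5*I*√164830/53 ≈ 38.301*I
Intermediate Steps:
X(U) = 3 + 2*U² (X(U) = (U² + U²) + 3 = 2*U² + 3 = 3 + 2*U²)
V(I, G) = 1/53 (V(I, G) = 1/(3 + 2*(-5)²) = 1/(3 + 2*25) = 1/(3 + 50) = 1/53)
√(V(68, 33) - 1467) = √(1/53 - 1467) = √(-77750/53) = 5*I*√164830/53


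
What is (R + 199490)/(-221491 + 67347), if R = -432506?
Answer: 29127/19268 ≈ 1.5117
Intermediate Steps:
(R + 199490)/(-221491 + 67347) = (-432506 + 199490)/(-221491 + 67347) = -233016/(-154144) = -233016*(-1/154144) = 29127/19268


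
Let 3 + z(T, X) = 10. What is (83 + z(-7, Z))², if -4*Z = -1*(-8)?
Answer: 8100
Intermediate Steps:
Z = -2 (Z = -(-1)*(-8)/4 = -¼*8 = -2)
z(T, X) = 7 (z(T, X) = -3 + 10 = 7)
(83 + z(-7, Z))² = (83 + 7)² = 90² = 8100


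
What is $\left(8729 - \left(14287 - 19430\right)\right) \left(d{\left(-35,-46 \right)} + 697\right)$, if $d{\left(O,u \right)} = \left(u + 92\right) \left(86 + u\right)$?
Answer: $35193264$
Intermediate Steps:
$d{\left(O,u \right)} = \left(86 + u\right) \left(92 + u\right)$ ($d{\left(O,u \right)} = \left(92 + u\right) \left(86 + u\right) = \left(86 + u\right) \left(92 + u\right)$)
$\left(8729 - \left(14287 - 19430\right)\right) \left(d{\left(-35,-46 \right)} + 697\right) = \left(8729 - \left(14287 - 19430\right)\right) \left(\left(7912 + \left(-46\right)^{2} + 178 \left(-46\right)\right) + 697\right) = \left(8729 - -5143\right) \left(\left(7912 + 2116 - 8188\right) + 697\right) = \left(8729 + 5143\right) \left(1840 + 697\right) = 13872 \cdot 2537 = 35193264$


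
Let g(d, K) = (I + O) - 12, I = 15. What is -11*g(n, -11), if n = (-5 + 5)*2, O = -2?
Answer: -11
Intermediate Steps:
n = 0 (n = 0*2 = 0)
g(d, K) = 1 (g(d, K) = (15 - 2) - 12 = 13 - 12 = 1)
-11*g(n, -11) = -11*1 = -11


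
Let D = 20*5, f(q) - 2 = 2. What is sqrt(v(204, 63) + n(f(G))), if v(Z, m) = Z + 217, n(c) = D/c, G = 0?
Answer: sqrt(446) ≈ 21.119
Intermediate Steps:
f(q) = 4 (f(q) = 2 + 2 = 4)
D = 100
n(c) = 100/c
v(Z, m) = 217 + Z
sqrt(v(204, 63) + n(f(G))) = sqrt((217 + 204) + 100/4) = sqrt(421 + 100*(1/4)) = sqrt(421 + 25) = sqrt(446)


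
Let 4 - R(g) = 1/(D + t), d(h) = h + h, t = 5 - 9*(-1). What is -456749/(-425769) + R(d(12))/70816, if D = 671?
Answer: 22157585152331/20653611390240 ≈ 1.0728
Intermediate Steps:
t = 14 (t = 5 + 9 = 14)
d(h) = 2*h
R(g) = 2739/685 (R(g) = 4 - 1/(671 + 14) = 4 - 1/685 = 2739/685)
-456749/(-425769) + R(d(12))/70816 = -456749/(-425769) + (2739/685)/70816 = -456749*(-1/425769) + (2739/685)*(1/70816) = 456749/425769 + 2739/48508960 = 22157585152331/20653611390240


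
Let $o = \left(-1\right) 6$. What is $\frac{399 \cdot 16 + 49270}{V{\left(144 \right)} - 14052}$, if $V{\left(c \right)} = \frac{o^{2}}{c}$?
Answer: $- \frac{222616}{56207} \approx -3.9606$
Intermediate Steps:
$o = -6$
$V{\left(c \right)} = \frac{36}{c}$ ($V{\left(c \right)} = \frac{\left(-6\right)^{2}}{c} = \frac{36}{c}$)
$\frac{399 \cdot 16 + 49270}{V{\left(144 \right)} - 14052} = \frac{399 \cdot 16 + 49270}{\frac{36}{144} - 14052} = \frac{6384 + 49270}{36 \cdot \frac{1}{144} - 14052} = \frac{55654}{\frac{1}{4} - 14052} = \frac{55654}{- \frac{56207}{4}} = 55654 \left(- \frac{4}{56207}\right) = - \frac{222616}{56207}$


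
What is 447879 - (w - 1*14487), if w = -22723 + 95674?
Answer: 389415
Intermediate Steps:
w = 72951
447879 - (w - 1*14487) = 447879 - (72951 - 1*14487) = 447879 - (72951 - 14487) = 447879 - 1*58464 = 447879 - 58464 = 389415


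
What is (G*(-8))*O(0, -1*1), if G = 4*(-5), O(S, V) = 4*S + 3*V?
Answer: -480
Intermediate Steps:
O(S, V) = 3*V + 4*S
G = -20
(G*(-8))*O(0, -1*1) = (-20*(-8))*(3*(-1*1) + 4*0) = 160*(3*(-1) + 0) = 160*(-3 + 0) = 160*(-3) = -480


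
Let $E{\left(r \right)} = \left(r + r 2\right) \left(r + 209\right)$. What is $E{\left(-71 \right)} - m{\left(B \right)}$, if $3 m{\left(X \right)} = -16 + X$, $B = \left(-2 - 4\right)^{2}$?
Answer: $- \frac{88202}{3} \approx -29401.0$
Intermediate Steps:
$B = 36$ ($B = \left(-6\right)^{2} = 36$)
$E{\left(r \right)} = 3 r \left(209 + r\right)$ ($E{\left(r \right)} = \left(r + 2 r\right) \left(209 + r\right) = 3 r \left(209 + r\right)$)
$m{\left(X \right)} = - \frac{16}{3} + \frac{X}{3}$ ($m{\left(X \right)} = \frac{-16 + X}{3} = - \frac{16}{3} + \frac{X}{3}$)
$E{\left(-71 \right)} - m{\left(B \right)} = 3 \left(-71\right) \left(209 - 71\right) - \left(- \frac{16}{3} + \frac{1}{3} \cdot 36\right) = 3 \left(-71\right) 138 - \left(- \frac{16}{3} + 12\right) = -29394 - \frac{20}{3} = - \frac{88202}{3}$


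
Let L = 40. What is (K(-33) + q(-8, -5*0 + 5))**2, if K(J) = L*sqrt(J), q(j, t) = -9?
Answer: (9 - 40*I*sqrt(33))**2 ≈ -52719.0 - 4136.1*I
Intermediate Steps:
K(J) = 40*sqrt(J)
(K(-33) + q(-8, -5*0 + 5))**2 = (40*sqrt(-33) - 9)**2 = (40*(I*sqrt(33)) - 9)**2 = (40*I*sqrt(33) - 9)**2 = (-9 + 40*I*sqrt(33))**2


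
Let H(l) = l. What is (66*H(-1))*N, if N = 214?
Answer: -14124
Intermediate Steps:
(66*H(-1))*N = (66*(-1))*214 = -66*214 = -14124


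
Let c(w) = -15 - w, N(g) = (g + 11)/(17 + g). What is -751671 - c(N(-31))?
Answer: -5261582/7 ≈ -7.5166e+5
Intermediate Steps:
N(g) = (11 + g)/(17 + g)
-751671 - c(N(-31)) = -751671 - (-15 - (11 - 31)/(17 - 31)) = -751671 - (-15 - (-20)/(-14)) = -751671 - (-15 - (-1)*(-20)/14) = -751671 - (-15 - 1*10/7) = -751671 - (-15 - 10/7) = -751671 - 1*(-115/7) = -751671 + 115/7 = -5261582/7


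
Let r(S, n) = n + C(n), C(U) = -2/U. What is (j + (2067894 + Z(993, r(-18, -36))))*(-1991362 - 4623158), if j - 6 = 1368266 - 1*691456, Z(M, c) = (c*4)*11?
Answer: -54433433875040/3 ≈ -1.8144e+13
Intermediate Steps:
r(S, n) = n - 2/n
Z(M, c) = 44*c (Z(M, c) = (4*c)*11 = 44*c)
j = 676816 (j = 6 + (1368266 - 1*691456) = 6 + (1368266 - 691456) = 6 + 676810 = 676816)
(j + (2067894 + Z(993, r(-18, -36))))*(-1991362 - 4623158) = (676816 + (2067894 + 44*(-36 - 2/(-36))))*(-1991362 - 4623158) = (676816 + (2067894 + 44*(-36 - 2*(-1/36))))*(-6614520) = (676816 + (2067894 + 44*(-36 + 1/18)))*(-6614520) = (676816 + (2067894 + 44*(-647/18)))*(-6614520) = (676816 + (2067894 - 14234/9))*(-6614520) = (676816 + 18596812/9)*(-6614520) = (24688156/9)*(-6614520) = -54433433875040/3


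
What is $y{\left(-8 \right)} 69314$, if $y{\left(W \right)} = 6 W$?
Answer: $-3327072$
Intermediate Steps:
$y{\left(-8 \right)} 69314 = 6 \left(-8\right) 69314 = \left(-48\right) 69314 = -3327072$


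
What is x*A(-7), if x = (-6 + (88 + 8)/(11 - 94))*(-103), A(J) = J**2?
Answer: 2997918/83 ≈ 36120.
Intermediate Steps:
x = 61182/83 (x = (-6 + 96/(-83))*(-103) = (-6 + 96*(-1/83))*(-103) = (-6 - 96/83)*(-103) = -594/83*(-103) = 61182/83 ≈ 737.13)
x*A(-7) = (61182/83)*(-7)**2 = (61182/83)*49 = 2997918/83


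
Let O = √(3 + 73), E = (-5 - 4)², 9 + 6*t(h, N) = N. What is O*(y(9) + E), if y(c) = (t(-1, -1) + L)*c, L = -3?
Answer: 78*√19 ≈ 339.99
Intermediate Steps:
t(h, N) = -3/2 + N/6
E = 81 (E = (-9)² = 81)
y(c) = -14*c/3 (y(c) = ((-3/2 + (⅙)*(-1)) - 3)*c = ((-3/2 - ⅙) - 3)*c = (-5/3 - 3)*c = -14*c/3)
O = 2*√19 (O = √76 = 2*√19 ≈ 8.7178)
O*(y(9) + E) = (2*√19)*(-14/3*9 + 81) = (2*√19)*(-42 + 81) = (2*√19)*39 = 78*√19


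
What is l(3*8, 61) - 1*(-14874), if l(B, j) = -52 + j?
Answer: 14883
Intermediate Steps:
l(3*8, 61) - 1*(-14874) = (-52 + 61) - 1*(-14874) = 9 + 14874 = 14883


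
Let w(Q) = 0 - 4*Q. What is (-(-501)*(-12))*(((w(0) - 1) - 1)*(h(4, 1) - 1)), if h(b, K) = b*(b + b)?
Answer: 372744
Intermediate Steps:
w(Q) = -4*Q
h(b, K) = 2*b² (h(b, K) = b*(2*b) = 2*b²)
(-(-501)*(-12))*(((w(0) - 1) - 1)*(h(4, 1) - 1)) = (-(-501)*(-12))*(((-4*0 - 1) - 1)*(2*4² - 1)) = (-1*6012)*(((0 - 1) - 1)*(2*16 - 1)) = -6012*(-1 - 1)*(32 - 1) = -(-12024)*31 = -6012*(-62) = 372744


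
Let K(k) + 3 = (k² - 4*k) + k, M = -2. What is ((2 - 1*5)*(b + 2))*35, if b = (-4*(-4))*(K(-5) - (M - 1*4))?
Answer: -72450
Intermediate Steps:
K(k) = -3 + k² - 3*k (K(k) = -3 + ((k² - 4*k) + k) = -3 + (k² - 3*k) = -3 + k² - 3*k)
b = 688 (b = (-4*(-4))*((-3 + (-5)² - 3*(-5)) - (-2 - 1*4)) = 16*((-3 + 25 + 15) - (-2 - 4)) = 16*(37 - 1*(-6)) = 16*(37 + 6) = 16*43 = 688)
((2 - 1*5)*(b + 2))*35 = ((2 - 1*5)*(688 + 2))*35 = ((2 - 5)*690)*35 = -3*690*35 = -2070*35 = -72450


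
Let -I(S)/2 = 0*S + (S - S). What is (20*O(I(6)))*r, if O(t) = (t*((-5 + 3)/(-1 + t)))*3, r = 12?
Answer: 0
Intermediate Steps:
I(S) = 0 (I(S) = -2*(0*S + (S - S)) = -2*(0 + 0) = -2*0 = 0)
O(t) = -6*t/(-1 + t) (O(t) = (t*(-2/(-1 + t)))*3 = -2*t/(-1 + t)*3 = -6*t/(-1 + t))
(20*O(I(6)))*r = (20*(-6*0/(-1 + 0)))*12 = (20*(-6*0/(-1)))*12 = (20*(-6*0*(-1)))*12 = (20*0)*12 = 0*12 = 0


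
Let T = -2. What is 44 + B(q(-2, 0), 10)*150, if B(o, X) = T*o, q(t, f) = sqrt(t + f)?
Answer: 44 - 300*I*sqrt(2) ≈ 44.0 - 424.26*I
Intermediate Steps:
q(t, f) = sqrt(f + t)
B(o, X) = -2*o
44 + B(q(-2, 0), 10)*150 = 44 - 2*sqrt(0 - 2)*150 = 44 - 2*I*sqrt(2)*150 = 44 - 300*I*sqrt(2)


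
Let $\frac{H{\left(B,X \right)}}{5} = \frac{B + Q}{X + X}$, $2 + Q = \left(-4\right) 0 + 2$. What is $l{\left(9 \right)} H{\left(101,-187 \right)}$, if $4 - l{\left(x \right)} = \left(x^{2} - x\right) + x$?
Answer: $\frac{3535}{34} \approx 103.97$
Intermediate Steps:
$Q = 0$ ($Q = -2 + \left(\left(-4\right) 0 + 2\right) = -2 + \left(0 + 2\right) = -2 + 2 = 0$)
$H{\left(B,X \right)} = \frac{5 B}{2 X}$ ($H{\left(B,X \right)} = 5 \frac{B + 0}{X + X} = 5 \frac{B}{2 X} = \frac{5 B}{2 X}$)
$l{\left(x \right)} = 4 - x^{2}$ ($l{\left(x \right)} = 4 - \left(\left(x^{2} - x\right) + x\right) = 4 - x^{2}$)
$l{\left(9 \right)} H{\left(101,-187 \right)} = \left(4 - 9^{2}\right) \frac{5}{2} \cdot 101 \frac{1}{-187} = \left(4 - 81\right) \frac{5}{2} \cdot 101 \left(- \frac{1}{187}\right) = \left(4 - 81\right) \left(- \frac{505}{374}\right) = \left(-77\right) \left(- \frac{505}{374}\right) = \frac{3535}{34}$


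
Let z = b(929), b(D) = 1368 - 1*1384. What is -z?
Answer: 16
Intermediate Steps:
b(D) = -16 (b(D) = 1368 - 1384 = -16)
z = -16
-z = -1*(-16) = 16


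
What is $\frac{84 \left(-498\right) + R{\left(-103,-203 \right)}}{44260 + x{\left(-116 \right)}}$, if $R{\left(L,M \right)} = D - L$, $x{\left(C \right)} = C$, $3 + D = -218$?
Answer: $- \frac{20975}{22072} \approx -0.9503$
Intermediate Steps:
$D = -221$ ($D = -3 - 218 = -221$)
$R{\left(L,M \right)} = -221 - L$
$\frac{84 \left(-498\right) + R{\left(-103,-203 \right)}}{44260 + x{\left(-116 \right)}} = \frac{84 \left(-498\right) - 118}{44260 - 116} = \frac{-41832 + \left(-221 + 103\right)}{44144} = \left(-41832 - 118\right) \frac{1}{44144} = \left(-41950\right) \frac{1}{44144} = - \frac{20975}{22072}$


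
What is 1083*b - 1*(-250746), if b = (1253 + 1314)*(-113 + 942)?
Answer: 2304921315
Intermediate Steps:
b = 2128043 (b = 2567*829 = 2128043)
1083*b - 1*(-250746) = 1083*2128043 - 1*(-250746) = 2304670569 + 250746 = 2304921315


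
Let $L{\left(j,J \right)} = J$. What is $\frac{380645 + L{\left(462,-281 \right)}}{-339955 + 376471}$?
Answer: $\frac{31697}{3043} \approx 10.416$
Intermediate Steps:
$\frac{380645 + L{\left(462,-281 \right)}}{-339955 + 376471} = \frac{380645 - 281}{-339955 + 376471} = \frac{380364}{36516} = 380364 \cdot \frac{1}{36516} = \frac{31697}{3043}$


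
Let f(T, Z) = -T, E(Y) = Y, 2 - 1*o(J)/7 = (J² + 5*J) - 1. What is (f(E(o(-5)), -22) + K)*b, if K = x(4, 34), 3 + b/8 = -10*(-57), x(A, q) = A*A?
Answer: -22680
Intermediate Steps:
x(A, q) = A²
o(J) = 21 - 35*J - 7*J² (o(J) = 14 - 7*((J² + 5*J) - 1) = 14 - 7*(-1 + J² + 5*J) = 14 + (7 - 35*J - 7*J²) = 21 - 35*J - 7*J²)
b = 4536 (b = -24 + 8*(-10*(-57)) = -24 + 8*570 = -24 + 4560 = 4536)
K = 16 (K = 4² = 16)
(f(E(o(-5)), -22) + K)*b = (-(21 - 35*(-5) - 7*(-5)²) + 16)*4536 = (-(21 + 175 - 7*25) + 16)*4536 = (-(21 + 175 - 175) + 16)*4536 = (-1*21 + 16)*4536 = (-21 + 16)*4536 = -5*4536 = -22680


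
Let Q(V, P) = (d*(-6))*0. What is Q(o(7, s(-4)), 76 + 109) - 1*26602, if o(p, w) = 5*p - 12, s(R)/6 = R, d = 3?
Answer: -26602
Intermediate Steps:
s(R) = 6*R
o(p, w) = -12 + 5*p
Q(V, P) = 0 (Q(V, P) = (3*(-6))*0 = -18*0 = 0)
Q(o(7, s(-4)), 76 + 109) - 1*26602 = 0 - 1*26602 = 0 - 26602 = -26602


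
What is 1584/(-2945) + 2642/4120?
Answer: 125461/1213340 ≈ 0.10340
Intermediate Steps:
1584/(-2945) + 2642/4120 = 1584*(-1/2945) + 2642*(1/4120) = -1584/2945 + 1321/2060 = 125461/1213340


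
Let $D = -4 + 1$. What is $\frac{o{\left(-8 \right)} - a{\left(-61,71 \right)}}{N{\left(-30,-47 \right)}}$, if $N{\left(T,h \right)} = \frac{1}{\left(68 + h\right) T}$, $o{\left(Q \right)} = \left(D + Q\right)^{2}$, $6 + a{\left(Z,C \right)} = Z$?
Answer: $-118440$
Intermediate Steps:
$a{\left(Z,C \right)} = -6 + Z$
$D = -3$
$o{\left(Q \right)} = \left(-3 + Q\right)^{2}$
$N{\left(T,h \right)} = \frac{1}{T \left(68 + h\right)}$
$\frac{o{\left(-8 \right)} - a{\left(-61,71 \right)}}{N{\left(-30,-47 \right)}} = \frac{\left(-3 - 8\right)^{2} - \left(-6 - 61\right)}{\frac{1}{-30} \frac{1}{68 - 47}} = \frac{\left(-11\right)^{2} - -67}{\left(- \frac{1}{30}\right) \frac{1}{21}} = \frac{121 + 67}{\left(- \frac{1}{30}\right) \frac{1}{21}} = \frac{188}{- \frac{1}{630}} = 188 \left(-630\right) = -118440$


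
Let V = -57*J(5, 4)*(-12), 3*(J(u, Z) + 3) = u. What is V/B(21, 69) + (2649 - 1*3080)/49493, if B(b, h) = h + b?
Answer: -7529401/742395 ≈ -10.142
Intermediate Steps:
B(b, h) = b + h
J(u, Z) = -3 + u/3
V = -912 (V = -57*(-3 + (1/3)*5)*(-12) = -57*(-3 + 5/3)*(-12) = -(-76)*(-12) = -57*16 = -912)
V/B(21, 69) + (2649 - 1*3080)/49493 = -912/(21 + 69) + (2649 - 1*3080)/49493 = -912/90 + (2649 - 3080)*(1/49493) = -912*1/90 - 431*1/49493 = -152/15 - 431/49493 = -7529401/742395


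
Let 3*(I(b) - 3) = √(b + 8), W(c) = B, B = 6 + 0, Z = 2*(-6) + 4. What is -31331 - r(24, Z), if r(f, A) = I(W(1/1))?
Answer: -31334 - √14/3 ≈ -31335.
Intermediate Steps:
Z = -8 (Z = -12 + 4 = -8)
B = 6
W(c) = 6
I(b) = 3 + √(8 + b)/3 (I(b) = 3 + √(b + 8)/3 = 3 + √(8 + b)/3)
r(f, A) = 3 + √14/3 (r(f, A) = 3 + √(8 + 6)/3 = 3 + √14/3)
-31331 - r(24, Z) = -31331 - (3 + √14/3) = -31331 + (-3 - √14/3) = -31334 - √14/3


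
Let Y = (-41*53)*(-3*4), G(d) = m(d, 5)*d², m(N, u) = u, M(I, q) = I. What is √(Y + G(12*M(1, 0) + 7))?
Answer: 7*√569 ≈ 166.98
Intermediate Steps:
G(d) = 5*d²
Y = 26076 (Y = -2173*(-12) = 26076)
√(Y + G(12*M(1, 0) + 7)) = √(26076 + 5*(12*1 + 7)²) = √(26076 + 5*(12 + 7)²) = √(26076 + 5*19²) = √(26076 + 5*361) = √(26076 + 1805) = √27881 = 7*√569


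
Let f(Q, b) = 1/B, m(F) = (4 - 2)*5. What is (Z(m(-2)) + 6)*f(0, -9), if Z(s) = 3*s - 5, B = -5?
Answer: -31/5 ≈ -6.2000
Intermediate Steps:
m(F) = 10 (m(F) = 2*5 = 10)
Z(s) = -5 + 3*s
f(Q, b) = -1/5 (f(Q, b) = 1/(-5) = -1/5)
(Z(m(-2)) + 6)*f(0, -9) = ((-5 + 3*10) + 6)*(-1/5) = ((-5 + 30) + 6)*(-1/5) = (25 + 6)*(-1/5) = 31*(-1/5) = -31/5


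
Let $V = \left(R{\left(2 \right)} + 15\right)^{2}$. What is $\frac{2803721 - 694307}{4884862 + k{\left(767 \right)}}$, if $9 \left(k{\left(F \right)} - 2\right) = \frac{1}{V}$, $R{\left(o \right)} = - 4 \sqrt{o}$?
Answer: $\frac{31089514352518045206}{71995373815634258689} - \frac{2278167120 \sqrt{2}}{71995373815634258689} \approx 0.43183$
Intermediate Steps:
$V = \left(15 - 4 \sqrt{2}\right)^{2}$ ($V = \left(- 4 \sqrt{2} + 15\right)^{2} = \left(15 - 4 \sqrt{2}\right)^{2} \approx 87.294$)
$k{\left(F \right)} = 2 + \frac{1}{9 \left(257 - 120 \sqrt{2}\right)}$
$\frac{2803721 - 694307}{4884862 + k{\left(767 \right)}} = \frac{2803721 - 694307}{4884862 + \left(\frac{670739}{335241} + \frac{40 \sqrt{2}}{111747}\right)} = \frac{2109414}{\frac{1637606692481}{335241} + \frac{40 \sqrt{2}}{111747}}$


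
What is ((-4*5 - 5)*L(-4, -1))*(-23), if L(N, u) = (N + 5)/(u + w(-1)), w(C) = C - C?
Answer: -575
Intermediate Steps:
w(C) = 0
L(N, u) = (5 + N)/u (L(N, u) = (N + 5)/(u + 0) = (5 + N)/u)
((-4*5 - 5)*L(-4, -1))*(-23) = ((-4*5 - 5)*((5 - 4)/(-1)))*(-23) = ((-20 - 5)*(-1*1))*(-23) = -25*(-1)*(-23) = 25*(-23) = -575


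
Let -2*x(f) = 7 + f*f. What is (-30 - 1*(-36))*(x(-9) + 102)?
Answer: 348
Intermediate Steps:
x(f) = -7/2 - f**2/2 (x(f) = -(7 + f*f)/2 = -(7 + f**2)/2 = -7/2 - f**2/2)
(-30 - 1*(-36))*(x(-9) + 102) = (-30 - 1*(-36))*((-7/2 - 1/2*(-9)**2) + 102) = (-30 + 36)*((-7/2 - 1/2*81) + 102) = 6*((-7/2 - 81/2) + 102) = 6*(-44 + 102) = 6*58 = 348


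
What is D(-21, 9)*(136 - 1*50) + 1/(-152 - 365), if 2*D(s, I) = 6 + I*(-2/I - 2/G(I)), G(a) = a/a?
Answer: -311235/517 ≈ -602.00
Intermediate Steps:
G(a) = 1
D(s, I) = 3 + I*(-2 - 2/I)/2 (D(s, I) = (6 + I*(-2/I - 2/1))/2 = (6 + I*(-2/I - 2*1))/2 = (6 + I*(-2/I - 2))/2 = (6 + I*(-2 - 2/I))/2 = 3 + I*(-2 - 2/I)/2)
D(-21, 9)*(136 - 1*50) + 1/(-152 - 365) = (2 - 1*9)*(136 - 1*50) + 1/(-152 - 365) = (2 - 9)*(136 - 50) + 1/(-517) = -7*86 - 1/517 = -602 - 1/517 = -311235/517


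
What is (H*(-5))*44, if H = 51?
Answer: -11220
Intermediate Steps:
(H*(-5))*44 = (51*(-5))*44 = -255*44 = -11220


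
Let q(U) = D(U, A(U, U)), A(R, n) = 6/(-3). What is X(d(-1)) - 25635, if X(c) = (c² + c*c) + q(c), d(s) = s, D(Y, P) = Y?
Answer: -25634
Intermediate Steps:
A(R, n) = -2 (A(R, n) = 6*(-⅓) = -2)
q(U) = U
X(c) = c + 2*c² (X(c) = (c² + c*c) + c = (c² + c²) + c = 2*c² + c = c + 2*c²)
X(d(-1)) - 25635 = -(1 + 2*(-1)) - 25635 = -(1 - 2) - 25635 = -1*(-1) - 25635 = 1 - 25635 = -25634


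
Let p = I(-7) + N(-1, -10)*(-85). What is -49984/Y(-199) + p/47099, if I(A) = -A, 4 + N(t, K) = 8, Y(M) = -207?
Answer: 2354127485/9749493 ≈ 241.46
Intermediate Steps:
N(t, K) = 4 (N(t, K) = -4 + 8 = 4)
p = -333 (p = -1*(-7) + 4*(-85) = 7 - 340 = -333)
-49984/Y(-199) + p/47099 = -49984/(-207) - 333/47099 = -49984*(-1/207) - 333*1/47099 = 49984/207 - 333/47099 = 2354127485/9749493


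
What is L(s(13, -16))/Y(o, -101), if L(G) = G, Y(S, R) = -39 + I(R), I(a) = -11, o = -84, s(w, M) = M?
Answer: 8/25 ≈ 0.32000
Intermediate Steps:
Y(S, R) = -50 (Y(S, R) = -39 - 11 = -50)
L(s(13, -16))/Y(o, -101) = -16/(-50) = -16*(-1/50) = 8/25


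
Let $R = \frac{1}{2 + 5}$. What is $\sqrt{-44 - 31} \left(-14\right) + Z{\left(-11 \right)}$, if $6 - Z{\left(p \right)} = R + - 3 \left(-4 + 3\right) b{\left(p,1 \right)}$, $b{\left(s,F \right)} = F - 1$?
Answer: $\frac{41}{7} - 70 i \sqrt{3} \approx 5.8571 - 121.24 i$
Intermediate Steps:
$b{\left(s,F \right)} = -1 + F$
$R = \frac{1}{7} \approx 0.14286$
$Z{\left(p \right)} = \frac{41}{7}$ ($Z{\left(p \right)} = 6 - \left(\frac{1}{7} + - 3 \left(-4 + 3\right) \left(-1 + 1\right)\right) = 6 - \left(\frac{1}{7} + \left(-3\right) \left(-1\right) 0\right) = 6 - \left(\frac{1}{7} + 3 \cdot 0\right) = 6 - \left(\frac{1}{7} + 0\right) = 6 - \frac{1}{7} = \frac{41}{7}$)
$\sqrt{-44 - 31} \left(-14\right) + Z{\left(-11 \right)} = \sqrt{-44 - 31} \left(-14\right) + \frac{41}{7} = \sqrt{-75} \left(-14\right) + \frac{41}{7} = 5 i \sqrt{3} \left(-14\right) + \frac{41}{7} = - 70 i \sqrt{3} + \frac{41}{7} = \frac{41}{7} - 70 i \sqrt{3}$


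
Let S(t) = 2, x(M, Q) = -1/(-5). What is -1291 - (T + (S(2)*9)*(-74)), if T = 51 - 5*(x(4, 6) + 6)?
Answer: 21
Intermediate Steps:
x(M, Q) = ⅕ (x(M, Q) = -1*(-⅕) = ⅕)
T = 20 (T = 51 - 5*(⅕ + 6) = 51 - 5*31/5 = 51 - 31 = 20)
-1291 - (T + (S(2)*9)*(-74)) = -1291 - (20 + (2*9)*(-74)) = -1291 - (20 + 18*(-74)) = -1291 - (20 - 1332) = -1291 - 1*(-1312) = -1291 + 1312 = 21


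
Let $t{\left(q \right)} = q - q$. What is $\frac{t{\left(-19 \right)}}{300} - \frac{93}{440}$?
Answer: $- \frac{93}{440} \approx -0.21136$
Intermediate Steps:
$t{\left(q \right)} = 0$
$\frac{t{\left(-19 \right)}}{300} - \frac{93}{440} = \frac{0}{300} - \frac{93}{440} = 0 \cdot \frac{1}{300} - \frac{93}{440} = 0 - \frac{93}{440} = - \frac{93}{440}$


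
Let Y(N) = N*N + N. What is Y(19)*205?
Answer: 77900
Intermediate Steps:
Y(N) = N + N² (Y(N) = N² + N = N + N²)
Y(19)*205 = (19*(1 + 19))*205 = (19*20)*205 = 380*205 = 77900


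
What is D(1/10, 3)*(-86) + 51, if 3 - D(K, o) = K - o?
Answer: -2282/5 ≈ -456.40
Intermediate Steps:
D(K, o) = 3 + o - K (D(K, o) = 3 - (K - o) = 3 + (o - K) = 3 + o - K)
D(1/10, 3)*(-86) + 51 = (3 + 3 - 1/10)*(-86) + 51 = (59/10)*(-86) + 51 = -2537/5 + 51 = -2282/5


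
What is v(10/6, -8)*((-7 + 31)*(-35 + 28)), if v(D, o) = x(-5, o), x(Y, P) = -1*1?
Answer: 168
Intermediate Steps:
x(Y, P) = -1
v(D, o) = -1
v(10/6, -8)*((-7 + 31)*(-35 + 28)) = -(-7 + 31)*(-35 + 28) = -24*(-7) = -1*(-168) = 168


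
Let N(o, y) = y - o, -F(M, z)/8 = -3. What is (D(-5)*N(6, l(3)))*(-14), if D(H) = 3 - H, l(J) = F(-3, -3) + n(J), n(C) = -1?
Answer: -1904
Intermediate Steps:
F(M, z) = 24 (F(M, z) = -8*(-3) = 24)
l(J) = 23 (l(J) = 24 - 1 = 23)
(D(-5)*N(6, l(3)))*(-14) = ((3 - 1*(-5))*(23 - 1*6))*(-14) = ((3 + 5)*(23 - 6))*(-14) = (8*17)*(-14) = 136*(-14) = -1904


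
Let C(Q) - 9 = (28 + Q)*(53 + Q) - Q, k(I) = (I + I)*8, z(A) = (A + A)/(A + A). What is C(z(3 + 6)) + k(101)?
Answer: 3190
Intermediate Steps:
z(A) = 1 (z(A) = (2*A)/((2*A)) = (2*A)*(1/(2*A)) = 1)
k(I) = 16*I (k(I) = (2*I)*8 = 16*I)
C(Q) = 9 - Q + (28 + Q)*(53 + Q) (C(Q) = 9 + ((28 + Q)*(53 + Q) - Q) = 9 + (-Q + (28 + Q)*(53 + Q)) = 9 - Q + (28 + Q)*(53 + Q))
C(z(3 + 6)) + k(101) = (1493 + 1² + 80*1) + 16*101 = (1493 + 1 + 80) + 1616 = 1574 + 1616 = 3190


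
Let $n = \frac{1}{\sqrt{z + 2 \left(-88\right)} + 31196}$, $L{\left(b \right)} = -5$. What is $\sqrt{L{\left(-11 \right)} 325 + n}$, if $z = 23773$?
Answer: $\frac{\sqrt{-50693499 - 1625 \sqrt{23597}}}{\sqrt{31196 + \sqrt{23597}}} \approx 40.311 i$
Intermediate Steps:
$n = \frac{1}{31196 + \sqrt{23597}}$ ($n = \frac{1}{\sqrt{23773 + 2 \left(-88\right)} + 31196} = \frac{1}{\sqrt{23773 - 176} + 31196} = \frac{1}{\sqrt{23597} + 31196} = \frac{1}{31196 + \sqrt{23597}} \approx 3.1898 \cdot 10^{-5}$)
$\sqrt{L{\left(-11 \right)} 325 + n} = \sqrt{\left(-5\right) 325 + \left(\frac{31196}{973166819} - \frac{\sqrt{23597}}{973166819}\right)} = \sqrt{-1625 + \left(\frac{31196}{973166819} - \frac{\sqrt{23597}}{973166819}\right)} = \sqrt{- \frac{1581396049679}{973166819} - \frac{\sqrt{23597}}{973166819}}$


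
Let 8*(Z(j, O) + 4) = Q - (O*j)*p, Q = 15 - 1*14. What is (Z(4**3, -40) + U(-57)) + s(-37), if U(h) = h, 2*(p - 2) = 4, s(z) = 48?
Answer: 10137/8 ≈ 1267.1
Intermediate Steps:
p = 4 (p = 2 + (1/2)*4 = 2 + 2 = 4)
Q = 1 (Q = 15 - 14 = 1)
Z(j, O) = -31/8 - O*j/2 (Z(j, O) = -4 + (1 - (O*j)*4)/8 = -4 + (1 - 4*O*j)/8 = -4 + (1/8 - O*j/2) = -31/8 - O*j/2)
(Z(4**3, -40) + U(-57)) + s(-37) = ((-31/8 - 1/2*(-40)*4**3) - 57) + 48 = ((-31/8 - 1/2*(-40)*64) - 57) + 48 = ((-31/8 + 1280) - 57) + 48 = (10209/8 - 57) + 48 = 9753/8 + 48 = 10137/8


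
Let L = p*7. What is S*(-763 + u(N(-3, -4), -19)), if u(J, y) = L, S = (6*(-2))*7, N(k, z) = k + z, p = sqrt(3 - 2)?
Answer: 63504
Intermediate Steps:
p = 1 (p = sqrt(1) = 1)
S = -84 (S = -12*7 = -84)
L = 7 (L = 1*7 = 7)
u(J, y) = 7
S*(-763 + u(N(-3, -4), -19)) = -84*(-763 + 7) = -84*(-756) = 63504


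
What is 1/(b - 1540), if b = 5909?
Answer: 1/4369 ≈ 0.00022889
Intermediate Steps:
1/(b - 1540) = 1/(5909 - 1540) = 1/4369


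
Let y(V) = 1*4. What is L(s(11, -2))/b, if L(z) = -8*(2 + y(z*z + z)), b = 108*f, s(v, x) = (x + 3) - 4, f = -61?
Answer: 4/549 ≈ 0.0072860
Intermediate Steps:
y(V) = 4
s(v, x) = -1 + x (s(v, x) = (3 + x) - 4 = -1 + x)
b = -6588 (b = 108*(-61) = -6588)
L(z) = -48 (L(z) = -8*(2 + 4) = -8*6 = -48)
L(s(11, -2))/b = -48/(-6588) = -48*(-1/6588) = 4/549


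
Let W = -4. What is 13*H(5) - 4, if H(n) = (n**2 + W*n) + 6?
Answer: 139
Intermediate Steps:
H(n) = 6 + n**2 - 4*n (H(n) = (n**2 - 4*n) + 6 = 6 + n**2 - 4*n)
13*H(5) - 4 = 13*(6 + 5**2 - 4*5) - 4 = 13*(6 + 25 - 20) - 4 = 13*11 - 4 = 143 - 4 = 139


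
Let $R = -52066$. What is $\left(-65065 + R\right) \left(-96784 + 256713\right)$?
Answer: $-18732643699$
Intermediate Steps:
$\left(-65065 + R\right) \left(-96784 + 256713\right) = \left(-65065 - 52066\right) \left(-96784 + 256713\right) = \left(-117131\right) 159929 = -18732643699$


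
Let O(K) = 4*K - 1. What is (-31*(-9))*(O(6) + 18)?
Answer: 11439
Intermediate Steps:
O(K) = -1 + 4*K
(-31*(-9))*(O(6) + 18) = (-31*(-9))*((-1 + 4*6) + 18) = 279*((-1 + 24) + 18) = 279*(23 + 18) = 279*41 = 11439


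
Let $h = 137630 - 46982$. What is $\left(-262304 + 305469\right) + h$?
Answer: $133813$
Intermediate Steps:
$h = 90648$
$\left(-262304 + 305469\right) + h = \left(-262304 + 305469\right) + 90648 = 43165 + 90648 = 133813$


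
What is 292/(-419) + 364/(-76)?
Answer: -43677/7961 ≈ -5.4864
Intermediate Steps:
292/(-419) + 364/(-76) = 292*(-1/419) + 364*(-1/76) = -292/419 - 91/19 = -43677/7961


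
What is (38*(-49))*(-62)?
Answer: 115444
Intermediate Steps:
(38*(-49))*(-62) = -1862*(-62) = 115444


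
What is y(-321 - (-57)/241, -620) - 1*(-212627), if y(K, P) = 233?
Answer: 212860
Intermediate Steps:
y(-321 - (-57)/241, -620) - 1*(-212627) = 233 - 1*(-212627) = 233 + 212627 = 212860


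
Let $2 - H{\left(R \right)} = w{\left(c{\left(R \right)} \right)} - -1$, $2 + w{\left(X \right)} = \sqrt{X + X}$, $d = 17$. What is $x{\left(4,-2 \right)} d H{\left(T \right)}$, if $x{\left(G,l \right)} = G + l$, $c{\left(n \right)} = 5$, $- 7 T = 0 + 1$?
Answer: $102 - 34 \sqrt{10} \approx -5.5174$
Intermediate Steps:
$T = - \frac{1}{7}$ ($T = - \frac{0 + 1}{7} = \left(- \frac{1}{7}\right) 1 = - \frac{1}{7} \approx -0.14286$)
$w{\left(X \right)} = -2 + \sqrt{2} \sqrt{X}$ ($w{\left(X \right)} = -2 + \sqrt{X + X} = -2 + \sqrt{2 X} = -2 + \sqrt{2} \sqrt{X}$)
$H{\left(R \right)} = 3 - \sqrt{10}$ ($H{\left(R \right)} = 2 - \left(\left(-2 + \sqrt{2} \sqrt{5}\right) - -1\right) = 2 - \left(\left(-2 + \sqrt{10}\right) + 1\right) = 2 - \left(-1 + \sqrt{10}\right) = 2 + \left(1 - \sqrt{10}\right) = 3 - \sqrt{10}$)
$x{\left(4,-2 \right)} d H{\left(T \right)} = \left(4 - 2\right) 17 \left(3 - \sqrt{10}\right) = 2 \cdot 17 \left(3 - \sqrt{10}\right) = 34 \left(3 - \sqrt{10}\right) = 102 - 34 \sqrt{10}$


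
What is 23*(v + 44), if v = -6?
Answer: 874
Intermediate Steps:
23*(v + 44) = 23*(-6 + 44) = 23*38 = 874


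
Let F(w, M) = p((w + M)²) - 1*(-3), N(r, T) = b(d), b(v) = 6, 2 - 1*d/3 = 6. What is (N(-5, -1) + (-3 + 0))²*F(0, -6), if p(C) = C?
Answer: 351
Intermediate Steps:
d = -12 (d = 6 - 3*6 = 6 - 18 = -12)
N(r, T) = 6
F(w, M) = 3 + (M + w)² (F(w, M) = (w + M)² - 1*(-3) = (M + w)² + 3 = 3 + (M + w)²)
(N(-5, -1) + (-3 + 0))²*F(0, -6) = (6 + (-3 + 0))²*(3 + (-6 + 0)²) = (6 - 3)²*(3 + (-6)²) = 3²*(3 + 36) = 9*39 = 351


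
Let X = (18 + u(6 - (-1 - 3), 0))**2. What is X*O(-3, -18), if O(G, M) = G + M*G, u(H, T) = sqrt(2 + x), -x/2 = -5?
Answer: 17136 + 3672*sqrt(3) ≈ 23496.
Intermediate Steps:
x = 10 (x = -2*(-5) = 10)
u(H, T) = 2*sqrt(3) (u(H, T) = sqrt(2 + 10) = sqrt(12) = 2*sqrt(3))
O(G, M) = G + G*M
X = (18 + 2*sqrt(3))**2 ≈ 460.71
X*O(-3, -18) = (336 + 72*sqrt(3))*(-3*(1 - 18)) = (336 + 72*sqrt(3))*(-3*(-17)) = (336 + 72*sqrt(3))*51 = 17136 + 3672*sqrt(3)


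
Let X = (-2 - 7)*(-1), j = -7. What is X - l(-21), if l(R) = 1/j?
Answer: 64/7 ≈ 9.1429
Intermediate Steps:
l(R) = -⅐ (l(R) = 1/(-7) = -⅐)
X = 9 (X = -9*(-1) = 9)
X - l(-21) = 9 - 1*(-⅐) = 9 + ⅐ = 64/7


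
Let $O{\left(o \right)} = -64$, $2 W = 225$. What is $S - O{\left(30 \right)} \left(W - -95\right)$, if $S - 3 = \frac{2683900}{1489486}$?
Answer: $\frac{9893763219}{744743} \approx 13285.0$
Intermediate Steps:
$W = \frac{225}{2}$ ($W = \frac{1}{2} \cdot 225 = \frac{225}{2} \approx 112.5$)
$S = \frac{3576179}{744743}$ ($S = 3 + \frac{2683900}{1489486} = 3 + 2683900 \cdot \frac{1}{1489486} = 3 + \frac{1341950}{744743} = \frac{3576179}{744743} \approx 4.8019$)
$S - O{\left(30 \right)} \left(W - -95\right) = \frac{3576179}{744743} - - 64 \left(\frac{225}{2} - -95\right) = \frac{3576179}{744743} - - 64 \left(\frac{225}{2} + 95\right) = \frac{3576179}{744743} - \left(-64\right) \frac{415}{2} = \frac{3576179}{744743} - -13280 = \frac{3576179}{744743} + 13280 = \frac{9893763219}{744743}$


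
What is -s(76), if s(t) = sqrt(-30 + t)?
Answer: -sqrt(46) ≈ -6.7823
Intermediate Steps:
-s(76) = -sqrt(-30 + 76) = -sqrt(46)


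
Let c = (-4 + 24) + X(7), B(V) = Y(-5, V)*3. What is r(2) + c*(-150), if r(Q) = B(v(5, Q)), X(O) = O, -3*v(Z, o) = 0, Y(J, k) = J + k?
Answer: -4065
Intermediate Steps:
v(Z, o) = 0 (v(Z, o) = -⅓*0 = 0)
B(V) = -15 + 3*V (B(V) = (-5 + V)*3 = -15 + 3*V)
r(Q) = -15 (r(Q) = -15 + 3*0 = -15 + 0 = -15)
c = 27 (c = (-4 + 24) + 7 = 20 + 7 = 27)
r(2) + c*(-150) = -15 + 27*(-150) = -15 - 4050 = -4065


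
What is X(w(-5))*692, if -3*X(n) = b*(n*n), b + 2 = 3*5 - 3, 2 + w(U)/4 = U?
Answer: -5425280/3 ≈ -1.8084e+6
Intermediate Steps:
w(U) = -8 + 4*U
b = 10 (b = -2 + (3*5 - 3) = -2 + (15 - 3) = -2 + 12 = 10)
X(n) = -10*n²/3 (X(n) = -10*n*n/3 = -10*n²/3)
X(w(-5))*692 = -10*(-8 + 4*(-5))²/3*692 = -10*(-8 - 20)²/3*692 = -10/3*(-28)²*692 = -10/3*784*692 = -7840/3*692 = -5425280/3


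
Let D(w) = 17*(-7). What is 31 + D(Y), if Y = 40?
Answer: -88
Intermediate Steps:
D(w) = -119
31 + D(Y) = 31 - 119 = -88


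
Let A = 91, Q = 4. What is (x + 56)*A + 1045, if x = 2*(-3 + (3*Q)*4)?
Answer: 14331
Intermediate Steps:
x = 90 (x = 2*(-3 + (3*4)*4) = 2*(-3 + 12*4) = 2*(-3 + 48) = 2*45 = 90)
(x + 56)*A + 1045 = (90 + 56)*91 + 1045 = 146*91 + 1045 = 13286 + 1045 = 14331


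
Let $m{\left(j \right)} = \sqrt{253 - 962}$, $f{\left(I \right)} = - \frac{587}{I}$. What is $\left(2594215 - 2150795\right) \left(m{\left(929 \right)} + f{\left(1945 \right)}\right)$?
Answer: $- \frac{52057508}{389} + 443420 i \sqrt{709} \approx -1.3382 \cdot 10^{5} + 1.1807 \cdot 10^{7} i$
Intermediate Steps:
$m{\left(j \right)} = i \sqrt{709}$ ($m{\left(j \right)} = \sqrt{-709} = i \sqrt{709}$)
$\left(2594215 - 2150795\right) \left(m{\left(929 \right)} + f{\left(1945 \right)}\right) = \left(2594215 - 2150795\right) \left(i \sqrt{709} - \frac{587}{1945}\right) = 443420 \left(i \sqrt{709} - \frac{587}{1945}\right) = 443420 \left(- \frac{587}{1945} + i \sqrt{709}\right) = - \frac{52057508}{389} + 443420 i \sqrt{709}$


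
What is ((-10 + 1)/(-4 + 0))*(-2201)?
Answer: -19809/4 ≈ -4952.3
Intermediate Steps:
((-10 + 1)/(-4 + 0))*(-2201) = -9/(-4)*(-2201) = -9*(-¼)*(-2201) = (9/4)*(-2201) = -19809/4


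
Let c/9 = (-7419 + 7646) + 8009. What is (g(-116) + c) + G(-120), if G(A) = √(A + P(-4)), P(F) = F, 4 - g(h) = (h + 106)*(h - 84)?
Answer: 72128 + 2*I*√31 ≈ 72128.0 + 11.136*I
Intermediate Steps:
g(h) = 4 - (-84 + h)*(106 + h) (g(h) = 4 - (h + 106)*(h - 84) = 4 - (106 + h)*(-84 + h) = 4 - (-84 + h)*(106 + h))
c = 74124 (c = 9*((-7419 + 7646) + 8009) = 9*(227 + 8009) = 9*8236 = 74124)
G(A) = √(-4 + A) (G(A) = √(A - 4) = √(-4 + A))
(g(-116) + c) + G(-120) = ((8908 - 1*(-116)² - 22*(-116)) + 74124) + √(-4 - 120) = ((8908 - 1*13456 + 2552) + 74124) + √(-124) = ((8908 - 13456 + 2552) + 74124) + 2*I*√31 = (-1996 + 74124) + 2*I*√31 = 72128 + 2*I*√31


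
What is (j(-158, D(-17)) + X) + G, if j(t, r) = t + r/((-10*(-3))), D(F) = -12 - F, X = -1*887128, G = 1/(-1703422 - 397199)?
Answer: -3727702509007/4201242 ≈ -8.8729e+5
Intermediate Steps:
G = -1/2100621 (G = 1/(-2100621) = -1/2100621 ≈ -4.7605e-7)
X = -887128
j(t, r) = t + r/30
(j(-158, D(-17)) + X) + G = ((-158 + (-12 - 1*(-17))/30) - 887128) - 1/2100621 = ((-158 + (-12 + 17)/30) - 887128) - 1/2100621 = ((-158 + (1/30)*5) - 887128) - 1/2100621 = ((-158 + ⅙) - 887128) - 1/2100621 = (-947/6 - 887128) - 1/2100621 = -5323715/6 - 1/2100621 = -3727702509007/4201242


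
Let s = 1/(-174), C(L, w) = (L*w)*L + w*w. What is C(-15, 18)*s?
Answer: -729/29 ≈ -25.138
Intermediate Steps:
C(L, w) = w**2 + w*L**2 (C(L, w) = w*L**2 + w**2 = w**2 + w*L**2)
s = -1/174 ≈ -0.0057471
C(-15, 18)*s = (18*(18 + (-15)**2))*(-1/174) = (18*(18 + 225))*(-1/174) = (18*243)*(-1/174) = 4374*(-1/174) = -729/29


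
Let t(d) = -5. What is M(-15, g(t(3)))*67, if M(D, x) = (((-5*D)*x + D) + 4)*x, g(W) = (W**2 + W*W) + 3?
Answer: 14076164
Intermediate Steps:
g(W) = 3 + 2*W**2 (g(W) = (W**2 + W**2) + 3 = 2*W**2 + 3 = 3 + 2*W**2)
M(D, x) = x*(4 + D - 5*D*x) (M(D, x) = ((-5*D*x + D) + 4)*x = ((D - 5*D*x) + 4)*x = (4 + D - 5*D*x)*x = x*(4 + D - 5*D*x))
M(-15, g(t(3)))*67 = ((3 + 2*(-5)**2)*(4 - 15 - 5*(-15)*(3 + 2*(-5)**2)))*67 = ((3 + 2*25)*(4 - 15 - 5*(-15)*(3 + 2*25)))*67 = ((3 + 50)*(4 - 15 - 5*(-15)*(3 + 50)))*67 = (53*(4 - 15 - 5*(-15)*53))*67 = (53*(4 - 15 + 3975))*67 = (53*3964)*67 = 210092*67 = 14076164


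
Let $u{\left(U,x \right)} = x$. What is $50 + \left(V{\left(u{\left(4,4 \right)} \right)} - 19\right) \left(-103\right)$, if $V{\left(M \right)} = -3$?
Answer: $2316$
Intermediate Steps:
$50 + \left(V{\left(u{\left(4,4 \right)} \right)} - 19\right) \left(-103\right) = 50 + \left(-3 - 19\right) \left(-103\right) = 50 - -2266 = 50 + 2266 = 2316$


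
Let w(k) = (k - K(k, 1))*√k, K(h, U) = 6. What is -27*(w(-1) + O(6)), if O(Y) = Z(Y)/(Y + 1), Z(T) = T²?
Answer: -972/7 + 189*I ≈ -138.86 + 189.0*I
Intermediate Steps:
O(Y) = Y²/(1 + Y) (O(Y) = Y²/(Y + 1) = Y²/(1 + Y))
w(k) = √k*(-6 + k) (w(k) = (k - 1*6)*√k = (k - 6)*√k = (-6 + k)*√k = √k*(-6 + k))
-27*(w(-1) + O(6)) = -27*(√(-1)*(-6 - 1) + 6²/(1 + 6)) = -27*(I*(-7) + 36/7) = -27*(-7*I + 36*(⅐)) = -27*(-7*I + 36/7) = -27*(36/7 - 7*I) = -972/7 + 189*I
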